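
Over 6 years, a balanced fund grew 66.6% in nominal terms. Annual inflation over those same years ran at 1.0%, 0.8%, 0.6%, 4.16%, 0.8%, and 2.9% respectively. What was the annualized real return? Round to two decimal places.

Cumulative inflation factor: 1.010 × 1.008 × 1.006 × 1.0416 × 1.008 × 1.029 ≈ 1.10651.
Nominal growth factor: 1.66600. Real growth factor = 1.66600 / 1.10651 ≈ 1.50563.
Annualized: 1.50563^(1/6) − 1 ≈ 0.07058.

7.06%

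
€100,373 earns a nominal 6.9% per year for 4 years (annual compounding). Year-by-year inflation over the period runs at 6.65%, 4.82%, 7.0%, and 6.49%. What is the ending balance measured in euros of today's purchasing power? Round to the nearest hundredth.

Nominal value at maturity: €100,373 × (1 + 6.9%)^4 ≈ €131,077.37.
Price-level factor over 4 years: 1.0665 × 1.0482 × 1.070 × 1.0649 ≈ 1.2737893687.
The maturity value deflated by that factor is the answer in today's purchasing power.

€102,903.49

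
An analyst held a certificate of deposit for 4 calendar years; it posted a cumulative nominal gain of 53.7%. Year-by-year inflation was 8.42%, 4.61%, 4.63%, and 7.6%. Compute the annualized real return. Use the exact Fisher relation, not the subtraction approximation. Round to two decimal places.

Cumulative inflation factor: 1.0842 × 1.0461 × 1.0463 × 1.076 ≈ 1.27688.
Nominal growth factor: 1.53700. Real growth factor = 1.53700 / 1.27688 ≈ 1.20371.
Annualized: 1.20371^(1/4) − 1 ≈ 0.04744.

4.74%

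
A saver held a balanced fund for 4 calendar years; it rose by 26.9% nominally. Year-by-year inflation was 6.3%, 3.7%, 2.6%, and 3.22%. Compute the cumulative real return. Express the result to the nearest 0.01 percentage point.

Cumulative inflation factor: 1.063 × 1.037 × 1.026 × 1.0322 ≈ 1.16741.
Nominal growth factor: 1.26900. Real growth factor = 1.26900 / 1.16741 ≈ 1.08702.
Total real return ≈ 8.7022%.

8.70%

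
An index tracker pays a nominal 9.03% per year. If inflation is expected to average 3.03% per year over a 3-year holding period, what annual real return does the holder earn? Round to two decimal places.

With constant rates the annual real return is the same each year: (1+9.03%)/(1+3.03%) − 1 = 0.05824.

5.82%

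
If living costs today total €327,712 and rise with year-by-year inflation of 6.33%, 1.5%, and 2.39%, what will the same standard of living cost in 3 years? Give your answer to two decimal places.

€362,136.04

Cumulative price-level factor: 1.0633 × 1.015 × 1.0239 ≈ 1.1050435631.
Multiplying €327,712 by the price-level factor gives the future nominal sum.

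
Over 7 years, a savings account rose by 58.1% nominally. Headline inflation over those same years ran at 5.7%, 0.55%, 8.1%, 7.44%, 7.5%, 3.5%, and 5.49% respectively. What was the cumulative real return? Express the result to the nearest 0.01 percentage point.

9.12%

Cumulative inflation factor: 1.057 × 1.0055 × 1.081 × 1.0744 × 1.075 × 1.035 × 1.0549 ≈ 1.44880.
Nominal growth factor: 1.58100. Real growth factor = 1.58100 / 1.44880 ≈ 1.09125.
Total real return ≈ 9.1247%.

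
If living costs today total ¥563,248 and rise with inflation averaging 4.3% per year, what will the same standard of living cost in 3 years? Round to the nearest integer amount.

¥639,076

Cumulative price-level factor: (1+4.3%)^3 = 1.134626507.
Multiplying ¥563,248 by the price-level factor gives the future nominal sum.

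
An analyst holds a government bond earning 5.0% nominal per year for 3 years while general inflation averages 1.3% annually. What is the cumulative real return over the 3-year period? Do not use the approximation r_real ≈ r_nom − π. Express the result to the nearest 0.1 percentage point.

The annual real rate is (1+5.0%)/(1+1.3%) − 1 = 3.6525%.
Compounded over 3 years: (1 + 0.036525)^3 − 1 ≈ 0.11363.

11.4%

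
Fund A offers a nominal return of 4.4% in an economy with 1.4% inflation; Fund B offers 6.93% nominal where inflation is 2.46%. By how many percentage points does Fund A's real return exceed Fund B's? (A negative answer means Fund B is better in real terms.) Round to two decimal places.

-1.40

Fund A real return: 1.044/1.014 − 1 = 2.959%.
Fund B real return: 1.0693/1.0246 − 1 = 4.363%.
Difference: 2.959 − 4.363 = -1.404 pp.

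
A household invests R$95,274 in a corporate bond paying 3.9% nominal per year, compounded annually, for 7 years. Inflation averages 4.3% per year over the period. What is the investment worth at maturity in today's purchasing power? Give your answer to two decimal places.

R$92,745.55

Nominal value at maturity: R$95,274 × (1 + 3.9%)^7 ≈ R$124,532.65.
Price-level factor over 7 years: (1 + 4.3%)^7 ≈ 1.3427345347.
The maturity value deflated by that factor is the answer in today's purchasing power.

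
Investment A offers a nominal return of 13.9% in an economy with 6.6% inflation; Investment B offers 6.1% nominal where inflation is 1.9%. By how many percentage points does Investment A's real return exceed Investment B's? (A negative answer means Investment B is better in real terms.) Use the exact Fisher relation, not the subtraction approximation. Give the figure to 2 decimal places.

Investment A real return: 1.139/1.066 − 1 = 6.848%.
Investment B real return: 1.061/1.019 − 1 = 4.122%.
Difference: 6.848 − 4.122 = 2.726 pp.

2.73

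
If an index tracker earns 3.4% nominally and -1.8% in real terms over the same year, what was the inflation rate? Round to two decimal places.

From (1+r_nom) = (1+r_real)(1+π), we get 1+π = (1 + 3.4%)/(1 − 1.8%) = 1.034/0.982 ≈ 1.05295.
So π ≈ 5.2953%.

5.30%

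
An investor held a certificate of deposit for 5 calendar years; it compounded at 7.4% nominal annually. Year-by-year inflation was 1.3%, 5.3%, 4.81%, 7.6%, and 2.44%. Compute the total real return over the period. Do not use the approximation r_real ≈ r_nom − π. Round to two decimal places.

Cumulative inflation factor: 1.013 × 1.053 × 1.0481 × 1.076 × 1.0244 ≈ 1.23232.
Nominal growth factor: 1.42896. Real growth factor = 1.42896 / 1.23232 ≈ 1.15958.
Total real return ≈ 15.9575%.

15.96%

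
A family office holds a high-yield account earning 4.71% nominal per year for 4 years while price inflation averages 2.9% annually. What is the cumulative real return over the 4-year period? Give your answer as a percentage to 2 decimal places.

7.22%

The annual real rate is (1+4.71%)/(1+2.9%) − 1 = 1.7590%.
Compounded over 4 years: (1 + 0.017590)^4 − 1 ≈ 0.07224.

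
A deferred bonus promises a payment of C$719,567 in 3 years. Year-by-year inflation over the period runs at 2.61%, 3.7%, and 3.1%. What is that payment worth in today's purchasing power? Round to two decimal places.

C$655,909.81

Price-level factor over 3 years: 1.0261 × 1.037 × 1.031 = 1.0970517367.
Purchasing power today: C$719,567 divided by that factor.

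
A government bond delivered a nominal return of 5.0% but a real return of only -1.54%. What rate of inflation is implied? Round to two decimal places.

From (1+r_nom) = (1+r_real)(1+π), we get 1+π = (1 + 5.0%)/(1 − 1.54%) = 1.050/0.9846 ≈ 1.06642.
So π ≈ 6.6423%.

6.64%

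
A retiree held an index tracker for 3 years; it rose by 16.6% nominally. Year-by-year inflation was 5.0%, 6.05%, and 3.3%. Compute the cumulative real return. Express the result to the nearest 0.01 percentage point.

1.37%

Cumulative inflation factor: 1.050 × 1.0605 × 1.033 ≈ 1.15027.
Nominal growth factor: 1.16600. Real growth factor = 1.16600 / 1.15027 ≈ 1.01367.
Total real return ≈ 1.3674%.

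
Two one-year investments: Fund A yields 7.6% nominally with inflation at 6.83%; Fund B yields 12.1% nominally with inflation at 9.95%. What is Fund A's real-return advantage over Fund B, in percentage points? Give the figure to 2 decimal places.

-1.23

Fund A real return: 1.076/1.0683 − 1 = 0.721%.
Fund B real return: 1.121/1.0995 − 1 = 1.955%.
Difference: 0.721 − 1.955 = -1.234 pp.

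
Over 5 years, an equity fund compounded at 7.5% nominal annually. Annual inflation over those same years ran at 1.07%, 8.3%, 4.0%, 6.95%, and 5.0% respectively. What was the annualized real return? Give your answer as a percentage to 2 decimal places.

2.35%

Cumulative inflation factor: 1.0107 × 1.083 × 1.040 × 1.0695 × 1.050 ≈ 1.27836.
Nominal growth factor: 1.43563. Real growth factor = 1.43563 / 1.27836 ≈ 1.12302.
Annualized: 1.12302^(1/5) − 1 ≈ 0.02348.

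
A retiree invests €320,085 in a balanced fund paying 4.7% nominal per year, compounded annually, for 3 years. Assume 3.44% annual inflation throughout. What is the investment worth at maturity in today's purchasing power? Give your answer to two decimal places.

€331,924.90

Nominal value at maturity: €320,085 × (1 + 4.7%)^3 ≈ €367,371.42.
Price-level factor over 3 years: (1 + 3.44%)^3 ≈ 1.1067907876.
Dividing the nominal maturity value by the price-level factor gives the value in today's money.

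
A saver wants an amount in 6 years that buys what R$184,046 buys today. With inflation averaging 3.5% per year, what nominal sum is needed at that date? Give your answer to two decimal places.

Cumulative price-level factor: (1+3.5%)^6 ≈ 1.2292553263.
The nominal amount required is R$184,046 scaled up by that factor.

R$226,239.53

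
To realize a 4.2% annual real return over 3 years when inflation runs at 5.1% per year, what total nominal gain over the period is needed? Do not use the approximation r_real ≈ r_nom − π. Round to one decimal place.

Required annual nominal rate: (1+4.2%)(1+5.1%) − 1 = 9.5142%.
Cumulative over 3 years: (1 + 0.095142)^3 − 1 ≈ 0.31344.

31.3%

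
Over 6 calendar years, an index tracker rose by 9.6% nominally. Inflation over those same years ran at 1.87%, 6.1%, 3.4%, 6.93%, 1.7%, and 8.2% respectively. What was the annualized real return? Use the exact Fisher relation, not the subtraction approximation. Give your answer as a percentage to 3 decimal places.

-2.991%

Cumulative inflation factor: 1.0187 × 1.061 × 1.034 × 1.0693 × 1.017 × 1.082 ≈ 1.31501.
Nominal growth factor: 1.09600. Real growth factor = 1.09600 / 1.31501 ≈ 0.83345.
Annualized: 0.83345^(1/6) − 1 ≈ -0.02991.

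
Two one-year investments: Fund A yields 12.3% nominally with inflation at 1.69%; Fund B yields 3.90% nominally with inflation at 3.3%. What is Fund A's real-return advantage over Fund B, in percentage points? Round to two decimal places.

Fund A real return: 1.123/1.0169 − 1 = 10.434%.
Fund B real return: 1.0390/1.033 − 1 = 0.581%.
Difference: 10.434 − 0.581 = 9.853 pp.

9.85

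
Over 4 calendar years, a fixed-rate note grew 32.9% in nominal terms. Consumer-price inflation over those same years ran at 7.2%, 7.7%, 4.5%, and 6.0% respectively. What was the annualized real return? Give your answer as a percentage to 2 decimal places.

Cumulative inflation factor: 1.072 × 1.077 × 1.045 × 1.060 ≈ 1.27889.
Nominal growth factor: 1.32900. Real growth factor = 1.32900 / 1.27889 ≈ 1.03918.
Annualized: 1.03918^(1/4) − 1 ≈ 0.00966.

0.97%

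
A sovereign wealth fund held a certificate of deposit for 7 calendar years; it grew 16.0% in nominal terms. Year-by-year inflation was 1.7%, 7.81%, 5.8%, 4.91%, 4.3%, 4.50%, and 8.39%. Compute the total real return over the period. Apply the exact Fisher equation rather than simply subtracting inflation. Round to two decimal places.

Cumulative inflation factor: 1.017 × 1.0781 × 1.058 × 1.0491 × 1.043 × 1.0450 × 1.0839 ≈ 1.43771.
Nominal growth factor: 1.16000. Real growth factor = 1.16000 / 1.43771 ≈ 0.80684.
Total real return ≈ -19.3163%.

-19.32%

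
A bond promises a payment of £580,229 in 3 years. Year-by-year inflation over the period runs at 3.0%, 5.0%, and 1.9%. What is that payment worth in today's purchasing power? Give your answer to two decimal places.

£526,500.42

Price-level factor over 3 years: 1.030 × 1.050 × 1.019 = 1.1020485.
Purchasing power today: £580,229 divided by that factor.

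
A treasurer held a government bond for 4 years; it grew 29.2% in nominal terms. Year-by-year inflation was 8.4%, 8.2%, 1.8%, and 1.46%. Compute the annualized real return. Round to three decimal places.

Cumulative inflation factor: 1.084 × 1.082 × 1.018 × 1.0146 ≈ 1.21143.
Nominal growth factor: 1.29200. Real growth factor = 1.29200 / 1.21143 ≈ 1.06651.
Annualized: 1.06651^(1/4) − 1 ≈ 0.01623.

1.623%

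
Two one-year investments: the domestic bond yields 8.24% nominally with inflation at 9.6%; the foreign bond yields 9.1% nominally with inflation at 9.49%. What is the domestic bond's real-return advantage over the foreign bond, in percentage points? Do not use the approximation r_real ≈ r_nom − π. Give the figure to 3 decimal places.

-0.885

The domestic bond real return: 1.0824/1.096 − 1 = -1.2409%.
The foreign bond real return: 1.091/1.0949 − 1 = -0.3562%.
Difference: -1.2409 − (-0.3562) = -0.8847 pp.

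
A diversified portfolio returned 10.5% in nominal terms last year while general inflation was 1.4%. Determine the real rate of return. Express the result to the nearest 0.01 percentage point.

Real return via the Fisher equation: (1 + 10.5%)/(1 + 1.4%) − 1 = 1.105/1.014 − 1 ≈ 0.08974.

8.97%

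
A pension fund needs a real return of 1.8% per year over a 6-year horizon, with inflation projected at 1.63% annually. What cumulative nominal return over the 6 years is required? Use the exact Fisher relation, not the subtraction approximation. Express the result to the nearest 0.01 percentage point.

22.64%

Required annual nominal rate: (1+1.8%)(1+1.63%) − 1 = 3.45934%.
Cumulative over 6 years: (1 + 0.0345934)^6 − 1 ≈ 0.22636.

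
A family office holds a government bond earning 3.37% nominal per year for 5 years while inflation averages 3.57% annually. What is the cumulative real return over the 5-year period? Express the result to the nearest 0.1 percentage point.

The annual real rate is (1+3.37%)/(1+3.57%) − 1 = -0.1931%.
Compounded over 5 years: (1 + -0.001931)^5 − 1 ≈ -0.00962.

-1.0%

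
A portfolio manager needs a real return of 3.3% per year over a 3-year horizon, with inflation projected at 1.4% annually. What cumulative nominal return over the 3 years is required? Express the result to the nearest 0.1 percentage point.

Required annual nominal rate: (1+3.3%)(1+1.4%) − 1 = 4.7462%.
Cumulative over 3 years: (1 + 0.047462)^3 − 1 ≈ 0.14925.

14.9%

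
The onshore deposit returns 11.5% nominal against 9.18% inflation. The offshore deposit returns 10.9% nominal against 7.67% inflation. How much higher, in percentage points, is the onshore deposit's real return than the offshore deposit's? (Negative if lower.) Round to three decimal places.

The onshore deposit real return: 1.115/1.0918 − 1 = 2.1249%.
The offshore deposit real return: 1.109/1.0767 − 1 = 2.9999%.
Difference: 2.1249 − 2.9999 = -0.8750 pp.

-0.875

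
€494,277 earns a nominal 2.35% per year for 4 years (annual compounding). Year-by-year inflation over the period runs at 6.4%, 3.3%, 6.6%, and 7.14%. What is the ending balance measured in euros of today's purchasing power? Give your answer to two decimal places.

€432,086.79

Nominal value at maturity: €494,277 × (1 + 2.35%)^4 ≈ €542,402.63.
Price-level factor over 4 years: 1.064 × 1.033 × 1.066 × 1.0714 ≈ 1.2553094442.
Dividing the nominal maturity value by the price-level factor gives the value in today's money.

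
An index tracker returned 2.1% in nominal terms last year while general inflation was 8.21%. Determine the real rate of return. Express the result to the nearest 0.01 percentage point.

Real return via the Fisher equation: (1 + 2.1%)/(1 + 8.21%) − 1 = 1.021/1.0821 − 1 ≈ -0.05646.

-5.65%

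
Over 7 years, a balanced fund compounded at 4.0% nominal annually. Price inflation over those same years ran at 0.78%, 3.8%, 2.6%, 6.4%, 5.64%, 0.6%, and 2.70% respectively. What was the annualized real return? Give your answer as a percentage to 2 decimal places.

0.78%

Cumulative inflation factor: 1.0078 × 1.038 × 1.026 × 1.064 × 1.0564 × 1.006 × 1.0270 ≈ 1.24640.
Nominal growth factor: 1.31593. Real growth factor = 1.31593 / 1.24640 ≈ 1.05579.
Annualized: 1.05579^(1/7) − 1 ≈ 0.00779.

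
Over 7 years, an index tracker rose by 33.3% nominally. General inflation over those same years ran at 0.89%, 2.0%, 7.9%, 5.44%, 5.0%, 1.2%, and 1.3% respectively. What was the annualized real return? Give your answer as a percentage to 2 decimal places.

Cumulative inflation factor: 1.0089 × 1.020 × 1.079 × 1.0544 × 1.050 × 1.012 × 1.013 ≈ 1.26024.
Nominal growth factor: 1.33300. Real growth factor = 1.33300 / 1.26024 ≈ 1.05773.
Annualized: 1.05773^(1/7) − 1 ≈ 0.00805.

0.81%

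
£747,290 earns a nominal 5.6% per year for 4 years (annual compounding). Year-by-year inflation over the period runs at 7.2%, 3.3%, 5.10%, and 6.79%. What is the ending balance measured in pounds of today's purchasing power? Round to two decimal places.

£747,681.15

Nominal value at maturity: £747,290 × (1 + 5.6%)^4 ≈ £929,276.26.
Price-level factor over 4 years: 1.072 × 1.033 × 1.0510 × 1.0679 ≈ 1.2428777388.
Dividing the nominal maturity value by the price-level factor gives the value in today's money.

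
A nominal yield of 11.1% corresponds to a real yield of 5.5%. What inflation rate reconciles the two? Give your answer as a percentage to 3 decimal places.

5.308%

From (1+r_nom) = (1+r_real)(1+π), we get 1+π = (1 + 11.1%)/(1 + 5.5%) = 1.111/1.055 ≈ 1.05308.
So π ≈ 5.3081%.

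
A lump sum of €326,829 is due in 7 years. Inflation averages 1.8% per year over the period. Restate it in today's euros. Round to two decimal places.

Price-level factor over 7 years: (1 + 1.8%)^7 ≈ 1.1330118341.
Purchasing power today: €326,829 divided by that factor.

€288,460.36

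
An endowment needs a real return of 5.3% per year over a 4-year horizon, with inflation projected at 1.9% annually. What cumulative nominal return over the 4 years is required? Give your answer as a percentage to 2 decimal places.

Required annual nominal rate: (1+5.3%)(1+1.9%) − 1 = 7.3007%.
Cumulative over 4 years: (1 + 0.073007)^4 − 1 ≈ 0.32559.

32.56%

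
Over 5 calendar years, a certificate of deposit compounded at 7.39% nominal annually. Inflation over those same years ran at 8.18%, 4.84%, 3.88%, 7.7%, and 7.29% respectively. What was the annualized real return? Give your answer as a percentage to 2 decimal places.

Cumulative inflation factor: 1.0818 × 1.0484 × 1.0388 × 1.077 × 1.0729 ≈ 1.36138.
Nominal growth factor: 1.42830. Real growth factor = 1.42830 / 1.36138 ≈ 1.04915.
Annualized: 1.04915^(1/5) − 1 ≈ 0.00964.

0.96%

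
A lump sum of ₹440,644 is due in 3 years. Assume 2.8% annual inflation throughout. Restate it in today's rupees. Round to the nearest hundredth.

Price-level factor over 3 years: (1 + 2.8%)^3 = 1.086373952.
Purchasing power today: ₹440,644 divided by that factor.

₹405,609.87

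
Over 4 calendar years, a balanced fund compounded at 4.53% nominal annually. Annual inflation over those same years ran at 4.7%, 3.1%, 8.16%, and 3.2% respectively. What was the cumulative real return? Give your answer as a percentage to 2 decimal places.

-0.91%

Cumulative inflation factor: 1.047 × 1.031 × 1.0816 × 1.032 ≈ 1.20490.
Nominal growth factor: 1.19389. Real growth factor = 1.19389 / 1.20490 ≈ 0.99086.
Total real return ≈ -0.9140%.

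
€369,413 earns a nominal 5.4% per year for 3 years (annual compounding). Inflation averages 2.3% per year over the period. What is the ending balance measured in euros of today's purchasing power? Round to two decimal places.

Nominal value at maturity: €369,413 × (1 + 5.4%)^3 ≈ €432,547.70.
Price-level factor over 3 years: (1 + 2.3%)^3 = 1.070599167.
Dividing the nominal maturity value by the price-level factor gives the value in today's money.

€404,023.95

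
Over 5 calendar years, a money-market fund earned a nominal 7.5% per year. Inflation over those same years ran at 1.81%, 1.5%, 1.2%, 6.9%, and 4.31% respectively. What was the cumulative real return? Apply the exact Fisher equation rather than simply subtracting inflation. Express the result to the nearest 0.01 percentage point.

Cumulative inflation factor: 1.0181 × 1.015 × 1.012 × 1.069 × 1.0431 ≈ 1.16611.
Nominal growth factor: 1.43563. Real growth factor = 1.43563 / 1.16611 ≈ 1.23112.
Total real return ≈ 23.1124%.

23.11%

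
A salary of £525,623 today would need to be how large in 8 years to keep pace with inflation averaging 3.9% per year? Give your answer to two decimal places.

Cumulative price-level factor: (1+3.9%)^8 ≈ 1.3580769571.
The nominal amount required is £525,623 scaled up by that factor.

£713,836.48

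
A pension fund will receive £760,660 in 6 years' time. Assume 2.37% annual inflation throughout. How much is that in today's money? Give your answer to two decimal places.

Price-level factor over 6 years: (1 + 2.37%)^6 ≈ 1.1508963685.
Purchasing power today: £760,660 divided by that factor.

£660,928.32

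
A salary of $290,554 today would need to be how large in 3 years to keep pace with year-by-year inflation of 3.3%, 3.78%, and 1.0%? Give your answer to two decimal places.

$314,602.54

Cumulative price-level factor: 1.033 × 1.0378 × 1.010 = 1.082767874.
Multiplying $290,554 by the price-level factor gives the future nominal sum.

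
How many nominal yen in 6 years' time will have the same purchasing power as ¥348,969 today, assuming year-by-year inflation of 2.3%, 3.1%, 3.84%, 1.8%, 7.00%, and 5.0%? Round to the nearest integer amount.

¥437,126

Cumulative price-level factor: 1.023 × 1.031 × 1.0384 × 1.018 × 1.0700 × 1.050 ≈ 1.2526214179.
The nominal amount required is ¥348,969 scaled up by that factor.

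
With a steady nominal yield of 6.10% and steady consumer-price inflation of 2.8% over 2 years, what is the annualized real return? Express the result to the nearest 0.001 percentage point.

3.210%

With constant rates the annual real return is the same each year: (1+6.10%)/(1+2.8%) − 1 = 0.03210.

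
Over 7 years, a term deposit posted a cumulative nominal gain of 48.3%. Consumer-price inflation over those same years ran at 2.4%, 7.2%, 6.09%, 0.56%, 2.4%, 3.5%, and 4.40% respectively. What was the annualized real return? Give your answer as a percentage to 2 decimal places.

1.95%

Cumulative inflation factor: 1.024 × 1.072 × 1.0609 × 1.0056 × 1.024 × 1.035 × 1.0440 ≈ 1.29579.
Nominal growth factor: 1.48300. Real growth factor = 1.48300 / 1.29579 ≈ 1.14447.
Annualized: 1.14447^(1/7) − 1 ≈ 0.01946.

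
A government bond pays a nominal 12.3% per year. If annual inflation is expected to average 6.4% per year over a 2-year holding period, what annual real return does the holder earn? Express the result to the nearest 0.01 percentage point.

With constant rates the annual real return is the same each year: (1+12.3%)/(1+6.4%) − 1 = 0.05545.

5.55%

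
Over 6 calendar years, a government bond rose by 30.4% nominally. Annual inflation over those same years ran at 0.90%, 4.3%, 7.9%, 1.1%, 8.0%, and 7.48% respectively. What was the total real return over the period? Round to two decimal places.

Cumulative inflation factor: 1.0090 × 1.043 × 1.079 × 1.011 × 1.080 × 1.0748 ≈ 1.33260.
Nominal growth factor: 1.30400. Real growth factor = 1.30400 / 1.33260 ≈ 0.97854.
Total real return ≈ -2.1461%.

-2.15%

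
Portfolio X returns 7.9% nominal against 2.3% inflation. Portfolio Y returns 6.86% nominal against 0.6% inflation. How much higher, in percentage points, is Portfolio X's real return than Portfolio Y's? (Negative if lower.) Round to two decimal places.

Portfolio X real return: 1.079/1.023 − 1 = 5.474%.
Portfolio Y real return: 1.0686/1.006 − 1 = 6.223%.
Difference: 5.474 − 6.223 = -0.749 pp.

-0.75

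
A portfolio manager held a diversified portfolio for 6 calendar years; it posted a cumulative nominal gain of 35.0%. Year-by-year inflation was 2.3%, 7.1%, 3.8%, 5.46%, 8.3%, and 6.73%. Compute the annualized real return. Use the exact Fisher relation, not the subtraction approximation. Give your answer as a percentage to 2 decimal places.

-0.44%

Cumulative inflation factor: 1.023 × 1.071 × 1.038 × 1.0546 × 1.083 × 1.0673 ≈ 1.38633.
Nominal growth factor: 1.35000. Real growth factor = 1.35000 / 1.38633 ≈ 0.97380.
Annualized: 0.97380^(1/6) − 1 ≈ -0.00442.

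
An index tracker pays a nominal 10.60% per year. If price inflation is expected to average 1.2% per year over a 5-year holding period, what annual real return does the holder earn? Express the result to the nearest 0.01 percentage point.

With constant rates the annual real return is the same each year: (1+10.60%)/(1+1.2%) − 1 = 0.09289.

9.29%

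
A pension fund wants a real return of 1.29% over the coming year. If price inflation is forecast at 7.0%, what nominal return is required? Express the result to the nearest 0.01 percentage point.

By the Fisher equation, 1 + r_nom = (1 + 1.29%)(1 + 7.0%) = 1.0129 × 1.070 = 1.083803.
So r_nom = 8.3803%.

8.38%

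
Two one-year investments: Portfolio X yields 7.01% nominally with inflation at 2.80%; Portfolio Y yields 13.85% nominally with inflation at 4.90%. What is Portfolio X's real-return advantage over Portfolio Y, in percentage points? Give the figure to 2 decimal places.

-4.44

Portfolio X real return: 1.0701/1.0280 − 1 = 4.095%.
Portfolio Y real return: 1.1385/1.0490 − 1 = 8.532%.
Difference: 4.095 − 8.532 = -4.437 pp.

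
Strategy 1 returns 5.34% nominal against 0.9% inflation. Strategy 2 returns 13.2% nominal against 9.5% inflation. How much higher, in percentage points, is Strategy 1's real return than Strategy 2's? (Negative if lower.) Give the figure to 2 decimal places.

Strategy 1 real return: 1.0534/1.009 − 1 = 4.400%.
Strategy 2 real return: 1.132/1.095 − 1 = 3.379%.
Difference: 4.400 − 3.379 = 1.021 pp.

1.02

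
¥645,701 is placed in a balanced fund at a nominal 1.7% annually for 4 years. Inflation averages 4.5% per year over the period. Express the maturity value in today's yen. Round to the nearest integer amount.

Nominal value at maturity: ¥645,701 × (1 + 1.7%)^4 ≈ ¥690,741.
Price-level factor over 4 years: (1 + 4.5%)^4 ≈ 1.1925186006.
Dividing the nominal maturity value by the price-level factor gives the value in today's money.

¥579,229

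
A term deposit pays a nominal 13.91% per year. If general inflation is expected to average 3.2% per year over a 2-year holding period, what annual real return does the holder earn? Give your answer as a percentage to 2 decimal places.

10.38%

With constant rates the annual real return is the same each year: (1+13.91%)/(1+3.2%) − 1 = 0.10378.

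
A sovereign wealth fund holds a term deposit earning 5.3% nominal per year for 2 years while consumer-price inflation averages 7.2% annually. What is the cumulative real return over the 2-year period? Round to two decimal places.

The annual real rate is (1+5.3%)/(1+7.2%) − 1 = -1.7724%.
Compounded over 2 years: (1 + -0.017724)^2 − 1 ≈ -0.03513.

-3.51%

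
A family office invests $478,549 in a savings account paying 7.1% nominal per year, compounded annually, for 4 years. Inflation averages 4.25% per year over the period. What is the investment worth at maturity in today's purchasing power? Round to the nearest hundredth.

Nominal value at maturity: $478,549 × (1 + 7.1%)^4 ≈ $629,628.38.
Price-level factor over 4 years: (1 + 4.25%)^4 ≈ 1.1811478250.
The maturity value deflated by that factor is the answer in today's purchasing power.

$533,064.84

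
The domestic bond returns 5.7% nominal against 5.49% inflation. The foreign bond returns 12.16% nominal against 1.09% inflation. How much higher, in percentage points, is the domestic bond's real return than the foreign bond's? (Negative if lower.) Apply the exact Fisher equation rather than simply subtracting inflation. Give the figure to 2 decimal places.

-10.75

The domestic bond real return: 1.057/1.0549 − 1 = 0.199%.
The foreign bond real return: 1.1216/1.0109 − 1 = 10.951%.
Difference: 0.199 − 10.951 = -10.752 pp.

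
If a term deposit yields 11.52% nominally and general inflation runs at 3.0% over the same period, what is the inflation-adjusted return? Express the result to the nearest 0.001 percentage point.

Real return via the Fisher equation: (1 + 11.52%)/(1 + 3.0%) − 1 = 1.1152/1.030 − 1 ≈ 0.08272.

8.272%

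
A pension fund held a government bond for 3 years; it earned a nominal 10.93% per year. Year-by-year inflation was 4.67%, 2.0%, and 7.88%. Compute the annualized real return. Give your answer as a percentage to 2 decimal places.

Cumulative inflation factor: 1.0467 × 1.020 × 1.0788 ≈ 1.15176.
Nominal growth factor: 1.36505. Real growth factor = 1.36505 / 1.15176 ≈ 1.18518.
Annualized: 1.18518^(1/3) − 1 ≈ 0.05827.

5.83%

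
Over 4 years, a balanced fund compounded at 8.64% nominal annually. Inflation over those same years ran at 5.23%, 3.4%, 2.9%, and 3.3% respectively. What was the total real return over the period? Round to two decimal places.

20.44%

Cumulative inflation factor: 1.0523 × 1.034 × 1.029 × 1.033 ≈ 1.15658.
Nominal growth factor: 1.39303. Real growth factor = 1.39303 / 1.15658 ≈ 1.20443.
Total real return ≈ 20.4435%.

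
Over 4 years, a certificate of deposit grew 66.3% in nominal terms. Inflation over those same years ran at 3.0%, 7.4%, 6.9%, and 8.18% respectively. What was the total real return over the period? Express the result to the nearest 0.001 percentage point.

29.995%

Cumulative inflation factor: 1.030 × 1.074 × 1.069 × 1.0818 ≈ 1.27928.
Nominal growth factor: 1.66300. Real growth factor = 1.66300 / 1.27928 ≈ 1.29995.
Total real return ≈ 29.9948%.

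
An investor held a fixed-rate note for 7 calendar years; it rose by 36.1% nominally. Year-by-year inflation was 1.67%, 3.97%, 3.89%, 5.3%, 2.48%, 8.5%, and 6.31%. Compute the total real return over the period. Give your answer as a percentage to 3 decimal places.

Cumulative inflation factor: 1.0167 × 1.0397 × 1.0389 × 1.053 × 1.0248 × 1.085 × 1.0631 ≈ 1.36693.
Nominal growth factor: 1.36100. Real growth factor = 1.36100 / 1.36693 ≈ 0.99566.
Total real return ≈ -0.4337%.

-0.434%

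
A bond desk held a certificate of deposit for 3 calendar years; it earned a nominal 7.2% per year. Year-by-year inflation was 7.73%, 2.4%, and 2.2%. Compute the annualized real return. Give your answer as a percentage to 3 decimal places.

2.999%

Cumulative inflation factor: 1.0773 × 1.024 × 1.022 ≈ 1.12742.
Nominal growth factor: 1.23193. Real growth factor = 1.23193 / 1.12742 ≈ 1.09269.
Annualized: 1.09269^(1/3) − 1 ≈ 0.02999.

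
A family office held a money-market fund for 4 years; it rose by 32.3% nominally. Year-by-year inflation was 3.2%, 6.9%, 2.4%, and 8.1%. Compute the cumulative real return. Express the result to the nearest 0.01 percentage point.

Cumulative inflation factor: 1.032 × 1.069 × 1.024 × 1.081 ≈ 1.22119.
Nominal growth factor: 1.32300. Real growth factor = 1.32300 / 1.22119 ≈ 1.08337.
Total real return ≈ 8.3370%.

8.34%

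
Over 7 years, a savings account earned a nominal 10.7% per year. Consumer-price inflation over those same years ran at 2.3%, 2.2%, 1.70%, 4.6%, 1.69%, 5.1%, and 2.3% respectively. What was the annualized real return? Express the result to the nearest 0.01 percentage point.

7.65%

Cumulative inflation factor: 1.023 × 1.022 × 1.0170 × 1.046 × 1.0169 × 1.051 × 1.023 ≈ 1.21601.
Nominal growth factor: 2.03720. Real growth factor = 2.03720 / 1.21601 ≈ 1.67532.
Annualized: 1.67532^(1/7) − 1 ≈ 0.07650.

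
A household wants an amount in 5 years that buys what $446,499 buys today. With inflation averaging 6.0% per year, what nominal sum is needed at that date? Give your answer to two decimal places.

Cumulative price-level factor: (1+6.0%)^5 = 1.3382255776.
Multiplying $446,499 by the price-level factor gives the future nominal sum.

$597,516.38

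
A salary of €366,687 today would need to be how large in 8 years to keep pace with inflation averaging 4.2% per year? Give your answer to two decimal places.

€509,609.21

Cumulative price-level factor: (1+4.2%)^8 ≈ 1.3897662210.
Multiplying €366,687 by the price-level factor gives the future nominal sum.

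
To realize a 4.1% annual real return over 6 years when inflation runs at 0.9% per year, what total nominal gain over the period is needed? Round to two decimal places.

34.29%

Required annual nominal rate: (1+4.1%)(1+0.9%) − 1 = 5.0369%.
Cumulative over 6 years: (1 + 0.050369)^6 − 1 ≈ 0.34292.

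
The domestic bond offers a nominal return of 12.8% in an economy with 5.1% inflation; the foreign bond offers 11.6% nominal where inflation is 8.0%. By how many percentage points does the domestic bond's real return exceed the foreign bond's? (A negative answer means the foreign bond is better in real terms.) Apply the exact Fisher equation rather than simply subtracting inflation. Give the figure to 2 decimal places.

The domestic bond real return: 1.128/1.051 − 1 = 7.326%.
The foreign bond real return: 1.116/1.080 − 1 = 3.333%.
Difference: 7.326 − 3.333 = 3.993 pp.

3.99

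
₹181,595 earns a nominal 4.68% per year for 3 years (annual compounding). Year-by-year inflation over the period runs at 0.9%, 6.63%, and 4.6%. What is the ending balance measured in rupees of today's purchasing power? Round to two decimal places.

₹185,094.18

Nominal value at maturity: ₹181,595 × (1 + 4.68%)^3 ≈ ₹208,302.76.
Price-level factor over 3 years: 1.009 × 1.0663 × 1.046 = 1.1253879482.
Dividing the nominal maturity value by the price-level factor gives the value in today's money.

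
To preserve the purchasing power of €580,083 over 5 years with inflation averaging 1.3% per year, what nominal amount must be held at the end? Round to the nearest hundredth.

€618,781.56

Cumulative price-level factor: (1+1.3%)^5 ≈ 1.0667121132.
The nominal amount required is €580,083 scaled up by that factor.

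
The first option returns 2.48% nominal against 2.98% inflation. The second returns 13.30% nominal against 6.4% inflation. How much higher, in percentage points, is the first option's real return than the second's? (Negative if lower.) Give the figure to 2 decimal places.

The first option real return: 1.0248/1.0298 − 1 = -0.486%.
The second real return: 1.1330/1.064 − 1 = 6.485%.
Difference: -0.486 − 6.485 = -6.971 pp.

-6.97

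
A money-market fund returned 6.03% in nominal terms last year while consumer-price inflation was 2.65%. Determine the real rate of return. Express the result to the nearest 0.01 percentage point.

Real return via the Fisher equation: (1 + 6.03%)/(1 + 2.65%) − 1 = 1.0603/1.0265 − 1 ≈ 0.03293.

3.29%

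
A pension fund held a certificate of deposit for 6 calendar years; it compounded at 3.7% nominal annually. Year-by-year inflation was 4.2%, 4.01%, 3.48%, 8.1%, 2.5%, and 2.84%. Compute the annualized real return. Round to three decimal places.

Cumulative inflation factor: 1.042 × 1.0401 × 1.0348 × 1.081 × 1.025 × 1.0284 ≈ 1.27794.
Nominal growth factor: 1.24358. Real growth factor = 1.24358 / 1.27794 ≈ 0.97311.
Annualized: 0.97311^(1/6) − 1 ≈ -0.00453.

-0.453%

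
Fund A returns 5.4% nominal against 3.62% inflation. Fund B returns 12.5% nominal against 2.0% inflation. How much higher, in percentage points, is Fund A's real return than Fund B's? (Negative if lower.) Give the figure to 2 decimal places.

-8.58

Fund A real return: 1.054/1.0362 − 1 = 1.718%.
Fund B real return: 1.125/1.020 − 1 = 10.294%.
Difference: 1.718 − 10.294 = -8.576 pp.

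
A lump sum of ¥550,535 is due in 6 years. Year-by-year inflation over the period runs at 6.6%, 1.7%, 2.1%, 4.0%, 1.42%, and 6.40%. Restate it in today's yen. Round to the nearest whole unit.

¥443,182

Price-level factor over 6 years: 1.066 × 1.017 × 1.021 × 1.040 × 1.0142 × 1.0640 ≈ 1.2422313154.
Purchasing power today: ¥550,535 divided by that factor.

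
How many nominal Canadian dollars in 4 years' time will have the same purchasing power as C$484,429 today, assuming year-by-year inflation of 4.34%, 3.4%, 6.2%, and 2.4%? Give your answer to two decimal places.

Cumulative price-level factor: 1.0434 × 1.034 × 1.062 × 1.024 ≈ 1.1732642685.
The nominal amount required is C$484,429 scaled up by that factor.

C$568,363.24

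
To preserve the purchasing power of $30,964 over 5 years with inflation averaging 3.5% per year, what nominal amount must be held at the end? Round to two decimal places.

Cumulative price-level factor: (1+3.5%)^5 ≈ 1.1876863056.
The nominal amount required is $30,964 scaled up by that factor.

$36,775.52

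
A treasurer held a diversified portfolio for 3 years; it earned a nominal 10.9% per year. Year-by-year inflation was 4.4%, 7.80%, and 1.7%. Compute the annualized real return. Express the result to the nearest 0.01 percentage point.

6.02%

Cumulative inflation factor: 1.044 × 1.0780 × 1.017 ≈ 1.14456.
Nominal growth factor: 1.36394. Real growth factor = 1.36394 / 1.14456 ≈ 1.19167.
Annualized: 1.19167^(1/3) − 1 ≈ 0.06019.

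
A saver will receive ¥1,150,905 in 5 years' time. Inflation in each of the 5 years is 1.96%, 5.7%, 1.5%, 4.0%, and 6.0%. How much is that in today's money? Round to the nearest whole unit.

¥954,398

Price-level factor over 5 years: 1.0196 × 1.057 × 1.015 × 1.040 × 1.060 ≈ 1.2058965729.
Purchasing power today: ¥1,150,905 divided by that factor.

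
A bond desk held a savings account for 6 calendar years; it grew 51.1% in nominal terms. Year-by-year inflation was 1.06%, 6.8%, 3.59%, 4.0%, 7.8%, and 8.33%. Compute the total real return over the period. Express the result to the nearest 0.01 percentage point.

Cumulative inflation factor: 1.0106 × 1.068 × 1.0359 × 1.040 × 1.078 × 1.0833 ≈ 1.35790.
Nominal growth factor: 1.51100. Real growth factor = 1.51100 / 1.35790 ≈ 1.11274.
Total real return ≈ 11.2744%.

11.27%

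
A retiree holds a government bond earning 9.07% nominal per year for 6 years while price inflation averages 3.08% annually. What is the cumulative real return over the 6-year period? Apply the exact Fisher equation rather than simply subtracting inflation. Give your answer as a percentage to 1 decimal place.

40.3%

The annual real rate is (1+9.07%)/(1+3.08%) − 1 = 5.8110%.
Compounded over 6 years: (1 + 0.058110)^6 − 1 ≈ 0.40341.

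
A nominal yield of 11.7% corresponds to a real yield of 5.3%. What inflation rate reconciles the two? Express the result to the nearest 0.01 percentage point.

6.08%

From (1+r_nom) = (1+r_real)(1+π), we get 1+π = (1 + 11.7%)/(1 + 5.3%) = 1.117/1.053 ≈ 1.06078.
So π ≈ 6.0779%.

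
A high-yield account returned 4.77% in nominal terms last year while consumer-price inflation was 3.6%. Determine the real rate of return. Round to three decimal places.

1.129%

Real return via the Fisher equation: (1 + 4.77%)/(1 + 3.6%) − 1 = 1.0477/1.036 − 1 ≈ 0.01129.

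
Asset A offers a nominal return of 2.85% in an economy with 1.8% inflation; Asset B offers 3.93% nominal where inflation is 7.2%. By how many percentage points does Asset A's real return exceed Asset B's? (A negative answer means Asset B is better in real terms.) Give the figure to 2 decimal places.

Asset A real return: 1.0285/1.018 − 1 = 1.031%.
Asset B real return: 1.0393/1.072 − 1 = -3.050%.
Difference: 1.031 − (-3.050) = 4.081 pp.

4.08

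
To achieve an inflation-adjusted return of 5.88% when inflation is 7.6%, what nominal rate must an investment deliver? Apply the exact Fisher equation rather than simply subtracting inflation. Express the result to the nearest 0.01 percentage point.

13.93%

By the Fisher equation, 1 + r_nom = (1 + 5.88%)(1 + 7.6%) = 1.0588 × 1.076 = 1.1392688.
So r_nom = 13.92688%.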